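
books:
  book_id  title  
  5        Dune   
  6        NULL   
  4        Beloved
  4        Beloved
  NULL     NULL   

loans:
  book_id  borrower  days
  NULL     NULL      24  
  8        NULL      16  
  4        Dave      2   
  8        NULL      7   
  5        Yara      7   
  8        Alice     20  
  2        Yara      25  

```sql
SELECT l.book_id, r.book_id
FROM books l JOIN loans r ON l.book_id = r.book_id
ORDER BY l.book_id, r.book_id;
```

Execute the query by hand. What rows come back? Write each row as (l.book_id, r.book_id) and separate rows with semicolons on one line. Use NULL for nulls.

INNER JOIN keeps only pairs where the ON condition holds.
Matching on l.book_id = r.book_id. A NULL in a compared column never satisfies the condition.
- book_id=5: 1 matching r row(s), so 1 row(s) emitted.
- book_id=6: no matching r row, dropped.
- book_id=4: 1 matching r row(s), so 1 row(s) emitted.
- book_id=4: 1 matching r row(s), so 1 row(s) emitted.
- book_id=NULL: no matching r row, dropped.
After projecting and ordering:
l.book_id | r.book_id
4 | 4
4 | 4
5 | 5

(4, 4); (4, 4); (5, 5)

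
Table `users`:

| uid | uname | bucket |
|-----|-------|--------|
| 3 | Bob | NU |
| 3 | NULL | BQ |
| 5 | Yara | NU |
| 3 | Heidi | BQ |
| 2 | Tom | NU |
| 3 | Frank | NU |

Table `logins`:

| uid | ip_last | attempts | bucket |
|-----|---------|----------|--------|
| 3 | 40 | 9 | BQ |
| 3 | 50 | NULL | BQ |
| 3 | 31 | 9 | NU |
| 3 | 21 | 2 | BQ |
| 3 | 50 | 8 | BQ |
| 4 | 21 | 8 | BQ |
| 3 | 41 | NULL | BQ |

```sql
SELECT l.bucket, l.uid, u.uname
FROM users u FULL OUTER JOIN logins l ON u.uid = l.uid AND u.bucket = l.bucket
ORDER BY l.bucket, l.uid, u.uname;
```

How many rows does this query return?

15

FULL OUTER JOIN keeps every row from both sides; unmatched rows get NULL for the other side's columns.
Matching on u.uid = l.uid AND u.bucket = l.bucket.
- u row (uid=3, bucket=NU): matches 1 l row(s) → 1 output row(s).
- u row (uid=3, bucket=BQ): matches 5 l row(s) → 5 output row(s).
- u row (uid=5, bucket=NU): no match → kept, l columns NULL.
- u row (uid=3, bucket=BQ): matches 5 l row(s) → 5 output row(s).
- u row (uid=2, bucket=NU): no match → kept, l columns NULL.
- u row (uid=3, bucket=NU): matches 1 l row(s) → 1 output row(s).
- 1 l row(s) had no u match → kept, u columns NULL.
Total: 12 matched + 3 padded = 15 rows.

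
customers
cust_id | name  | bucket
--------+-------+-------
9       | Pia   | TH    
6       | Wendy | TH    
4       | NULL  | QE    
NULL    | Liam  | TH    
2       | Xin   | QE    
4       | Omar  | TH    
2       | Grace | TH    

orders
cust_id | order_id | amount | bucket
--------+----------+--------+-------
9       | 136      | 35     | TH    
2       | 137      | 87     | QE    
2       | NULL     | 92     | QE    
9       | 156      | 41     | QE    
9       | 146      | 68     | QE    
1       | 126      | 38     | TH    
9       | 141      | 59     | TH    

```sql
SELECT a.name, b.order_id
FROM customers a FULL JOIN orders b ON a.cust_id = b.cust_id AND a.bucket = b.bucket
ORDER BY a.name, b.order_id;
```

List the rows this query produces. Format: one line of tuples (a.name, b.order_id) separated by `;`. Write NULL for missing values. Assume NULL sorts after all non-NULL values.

FULL OUTER JOIN keeps every row from both sides; unmatched rows get NULL for the other side's columns.
Matching on a.cust_id = b.cust_id AND a.bucket = b.bucket. A NULL in a compared column never satisfies the condition.
- cust_id=9, bucket=TH: 2 matching b row(s), so 2 row(s) emitted.
- cust_id=6, bucket=TH: no b row matches, row kept with b columns NULL.
- cust_id=4, bucket=QE: no b row matches, row kept with b columns NULL.
- cust_id=NULL, bucket=TH: no b row matches, row kept with b columns NULL.
- cust_id=2, bucket=QE: 2 matching b row(s), so 2 row(s) emitted.
- cust_id=4, bucket=TH: no b row matches, row kept with b columns NULL.
- cust_id=2, bucket=TH: no b row matches, row kept with b columns NULL.
- plus 3 unmatched b row(s), each kept with NULL a columns.

(Grace, NULL); (Liam, NULL); (Omar, NULL); (Pia, 136); (Pia, 141); (Wendy, NULL); (Xin, 137); (Xin, NULL); (NULL, 126); (NULL, 146); (NULL, 156); (NULL, NULL)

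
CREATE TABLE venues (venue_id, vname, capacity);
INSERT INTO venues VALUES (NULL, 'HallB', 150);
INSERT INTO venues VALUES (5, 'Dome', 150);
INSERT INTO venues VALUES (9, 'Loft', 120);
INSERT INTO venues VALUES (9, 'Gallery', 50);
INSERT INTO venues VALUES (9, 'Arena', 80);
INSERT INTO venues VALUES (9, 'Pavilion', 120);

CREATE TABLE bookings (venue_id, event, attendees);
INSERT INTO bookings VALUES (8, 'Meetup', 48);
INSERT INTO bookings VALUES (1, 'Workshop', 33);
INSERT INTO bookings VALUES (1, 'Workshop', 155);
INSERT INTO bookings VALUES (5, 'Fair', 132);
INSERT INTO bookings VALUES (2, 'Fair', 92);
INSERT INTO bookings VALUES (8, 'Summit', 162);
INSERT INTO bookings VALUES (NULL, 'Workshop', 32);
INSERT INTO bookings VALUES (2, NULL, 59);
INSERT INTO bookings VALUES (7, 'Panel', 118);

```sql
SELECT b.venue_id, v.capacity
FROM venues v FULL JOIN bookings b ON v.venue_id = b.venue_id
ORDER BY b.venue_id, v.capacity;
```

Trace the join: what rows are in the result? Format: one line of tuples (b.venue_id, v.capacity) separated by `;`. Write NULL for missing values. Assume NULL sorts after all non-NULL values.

FULL OUTER JOIN keeps every row from both sides; unmatched rows get NULL for the other side's columns.
Matching on v.venue_id = b.venue_id. A NULL in a compared column never satisfies the condition.
- venue_id=NULL: no b row matches, row kept with b columns NULL.
- venue_id=5: 1 matching b row(s), so 1 row(s) emitted.
- venue_id=9: no b row matches, row kept with b columns NULL.
- venue_id=9: no b row matches, row kept with b columns NULL.
- venue_id=9: no b row matches, row kept with b columns NULL.
- venue_id=9: no b row matches, row kept with b columns NULL.
- 8 b row(s) had no v match → kept, v columns NULL.

(1, NULL); (1, NULL); (2, NULL); (2, NULL); (5, 150); (7, NULL); (8, NULL); (8, NULL); (NULL, 50); (NULL, 80); (NULL, 120); (NULL, 120); (NULL, 150); (NULL, NULL)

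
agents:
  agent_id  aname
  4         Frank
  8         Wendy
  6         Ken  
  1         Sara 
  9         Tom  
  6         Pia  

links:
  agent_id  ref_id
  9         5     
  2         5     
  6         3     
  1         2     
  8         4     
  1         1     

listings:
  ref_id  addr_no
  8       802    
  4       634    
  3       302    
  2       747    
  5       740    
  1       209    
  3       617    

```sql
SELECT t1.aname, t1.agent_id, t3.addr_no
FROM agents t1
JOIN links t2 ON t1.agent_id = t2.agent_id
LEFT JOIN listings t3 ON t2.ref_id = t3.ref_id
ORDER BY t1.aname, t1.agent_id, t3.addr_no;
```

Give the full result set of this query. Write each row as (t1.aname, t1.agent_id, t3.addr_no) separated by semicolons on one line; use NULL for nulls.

Joins associate left-to-right: agents INNER JOIN links on agent_id gives 6 intermediate row(s).
Then LEFT JOIN `listings t3` on ref_id: each of those 6 rows is kept; rows whose t2.ref_id has no match in t3 get NULL for t3's columns.

(Ken, 6, 302); (Ken, 6, 617); (Pia, 6, 302); (Pia, 6, 617); (Sara, 1, 209); (Sara, 1, 747); (Tom, 9, 740); (Wendy, 8, 634)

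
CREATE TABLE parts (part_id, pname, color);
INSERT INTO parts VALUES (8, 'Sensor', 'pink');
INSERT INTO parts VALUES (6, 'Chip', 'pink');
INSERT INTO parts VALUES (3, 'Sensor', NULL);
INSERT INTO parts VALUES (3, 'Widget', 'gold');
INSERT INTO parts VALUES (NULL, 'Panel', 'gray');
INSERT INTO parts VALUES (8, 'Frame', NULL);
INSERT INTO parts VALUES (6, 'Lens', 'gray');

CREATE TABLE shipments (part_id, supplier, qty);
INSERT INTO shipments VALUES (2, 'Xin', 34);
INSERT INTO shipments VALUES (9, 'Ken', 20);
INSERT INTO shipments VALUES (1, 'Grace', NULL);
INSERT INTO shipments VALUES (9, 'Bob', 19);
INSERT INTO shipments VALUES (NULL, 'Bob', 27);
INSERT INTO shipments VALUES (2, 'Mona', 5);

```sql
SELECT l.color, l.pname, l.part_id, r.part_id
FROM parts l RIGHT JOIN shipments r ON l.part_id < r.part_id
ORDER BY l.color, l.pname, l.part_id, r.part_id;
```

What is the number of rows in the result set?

RIGHT JOIN keeps every row from `shipments`; unmatched rows get NULL for `parts`'s columns.
Matching on l.part_id < r.part_id. A NULL in a compared column never satisfies the condition.
Matched pairs: 12; unmatched r rows kept: 4.
Total: 12 matched + 4 padded = 16 rows.

16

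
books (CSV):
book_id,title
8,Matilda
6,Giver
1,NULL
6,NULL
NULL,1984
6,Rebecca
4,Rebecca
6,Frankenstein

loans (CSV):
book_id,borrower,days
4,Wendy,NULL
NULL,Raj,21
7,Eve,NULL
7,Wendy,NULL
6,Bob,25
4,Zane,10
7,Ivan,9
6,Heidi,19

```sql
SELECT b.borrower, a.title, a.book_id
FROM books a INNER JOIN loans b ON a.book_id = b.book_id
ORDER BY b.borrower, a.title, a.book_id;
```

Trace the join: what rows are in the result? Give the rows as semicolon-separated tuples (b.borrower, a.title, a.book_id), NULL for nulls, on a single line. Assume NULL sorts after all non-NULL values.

(Bob, Frankenstein, 6); (Bob, Giver, 6); (Bob, Rebecca, 6); (Bob, NULL, 6); (Heidi, Frankenstein, 6); (Heidi, Giver, 6); (Heidi, Rebecca, 6); (Heidi, NULL, 6); (Wendy, Rebecca, 4); (Zane, Rebecca, 4)

INNER JOIN keeps only pairs where the ON condition holds.
Matching on a.book_id = b.book_id. A NULL in a compared column never satisfies the condition.
- book_id=8: no matching b row, dropped.
- book_id=6: 2 matching b row(s), so 2 row(s) emitted.
- book_id=1: no matching b row, dropped.
- book_id=6: 2 matching b row(s), so 2 row(s) emitted.
- book_id=NULL: no matching b row, dropped.
- book_id=6: 2 matching b row(s), so 2 row(s) emitted.
- book_id=4: 2 matching b row(s), so 2 row(s) emitted.
- book_id=6: 2 matching b row(s), so 2 row(s) emitted.
After projecting and ordering:
b.borrower | a.title | a.book_id
Bob | Frankenstein | 6
Bob | Giver | 6
Bob | Rebecca | 6
Bob | NULL | 6
Heidi | Frankenstein | 6
Heidi | Giver | 6
Heidi | Rebecca | 6
Heidi | NULL | 6
Wendy | Rebecca | 4
Zane | Rebecca | 4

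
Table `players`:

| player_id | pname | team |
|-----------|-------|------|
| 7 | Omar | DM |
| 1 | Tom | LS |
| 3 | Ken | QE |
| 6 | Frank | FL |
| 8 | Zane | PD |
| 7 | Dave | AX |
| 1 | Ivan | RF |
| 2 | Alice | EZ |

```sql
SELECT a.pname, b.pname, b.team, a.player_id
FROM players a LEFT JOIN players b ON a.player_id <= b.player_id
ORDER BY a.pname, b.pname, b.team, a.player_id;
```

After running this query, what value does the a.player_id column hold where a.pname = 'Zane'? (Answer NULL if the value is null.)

LEFT JOIN keeps every row from `players a`; unmatched rows get NULL for `players b`'s columns.
Matching on a.player_id <= b.player_id.
- a[0] player_id=7 → 3 match(es) in b → 3 row(s).
- a[1] player_id=1 → 8 match(es) in b → 8 row(s).
- a[2] player_id=3 → 5 match(es) in b → 5 row(s).
- a[3] player_id=6 → 4 match(es) in b → 4 row(s).
- a[4] player_id=8 → 1 match(es) in b → 1 row(s).
- a[5] player_id=7 → 3 match(es) in b → 3 row(s).
- a[6] player_id=1 → 8 match(es) in b → 8 row(s).
- a[7] player_id=2 → 6 match(es) in b → 6 row(s).

8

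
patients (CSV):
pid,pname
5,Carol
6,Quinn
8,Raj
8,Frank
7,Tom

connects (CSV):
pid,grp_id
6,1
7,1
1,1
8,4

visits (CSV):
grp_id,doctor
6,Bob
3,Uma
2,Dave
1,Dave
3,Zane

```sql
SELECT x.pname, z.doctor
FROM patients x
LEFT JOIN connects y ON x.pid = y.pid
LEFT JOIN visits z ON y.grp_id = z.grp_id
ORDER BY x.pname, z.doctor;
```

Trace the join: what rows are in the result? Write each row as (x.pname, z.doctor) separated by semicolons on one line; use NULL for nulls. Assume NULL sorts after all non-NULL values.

(Carol, NULL); (Frank, NULL); (Quinn, Dave); (Raj, NULL); (Tom, Dave)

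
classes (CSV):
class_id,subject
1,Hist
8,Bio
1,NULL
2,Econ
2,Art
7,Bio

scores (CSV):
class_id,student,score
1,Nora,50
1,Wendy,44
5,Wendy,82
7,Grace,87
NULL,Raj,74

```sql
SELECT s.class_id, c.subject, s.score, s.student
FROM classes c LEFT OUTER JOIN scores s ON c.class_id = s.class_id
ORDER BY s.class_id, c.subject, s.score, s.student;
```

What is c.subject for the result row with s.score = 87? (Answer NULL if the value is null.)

LEFT JOIN keeps every row from `classes`; unmatched rows get NULL for `scores`'s columns.
Matching on c.class_id = s.class_id. A NULL in a compared column never satisfies the condition.
- c (class_id=1) pairs with 2 row(s) of s.
- c (class_id=8) has no partner → padded with NULL.
- c (class_id=1) pairs with 2 row(s) of s.
- c (class_id=2) has no partner → padded with NULL.
- c (class_id=2) has no partner → padded with NULL.
- c (class_id=7) pairs with 1 row(s) of s.

Bio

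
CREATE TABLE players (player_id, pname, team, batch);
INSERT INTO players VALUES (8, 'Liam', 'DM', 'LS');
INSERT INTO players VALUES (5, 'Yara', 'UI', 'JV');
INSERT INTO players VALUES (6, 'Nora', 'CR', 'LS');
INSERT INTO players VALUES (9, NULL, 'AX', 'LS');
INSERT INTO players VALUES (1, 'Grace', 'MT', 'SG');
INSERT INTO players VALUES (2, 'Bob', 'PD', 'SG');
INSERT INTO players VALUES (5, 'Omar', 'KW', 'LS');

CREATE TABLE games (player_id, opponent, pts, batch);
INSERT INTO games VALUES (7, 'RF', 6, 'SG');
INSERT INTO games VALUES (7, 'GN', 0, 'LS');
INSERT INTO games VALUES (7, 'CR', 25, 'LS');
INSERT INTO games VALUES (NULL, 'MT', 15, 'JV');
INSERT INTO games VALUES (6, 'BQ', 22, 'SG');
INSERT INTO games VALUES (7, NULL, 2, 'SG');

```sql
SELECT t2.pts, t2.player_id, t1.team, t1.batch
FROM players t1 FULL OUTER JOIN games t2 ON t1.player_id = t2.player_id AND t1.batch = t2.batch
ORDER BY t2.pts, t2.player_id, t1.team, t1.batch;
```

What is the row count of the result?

FULL OUTER JOIN keeps every row from both sides; unmatched rows get NULL for the other side's columns.
Matching on t1.player_id = t2.player_id AND t1.batch = t2.batch. A NULL in a compared column never satisfies the condition.
- t1[0] player_id=8, batch=LS → no match; kept with NULLs on the t2 side.
- t1[1] player_id=5, batch=JV → no match; kept with NULLs on the t2 side.
- t1[2] player_id=6, batch=LS → no match; kept with NULLs on the t2 side.
- t1[3] player_id=9, batch=LS → no match; kept with NULLs on the t2 side.
- t1[4] player_id=1, batch=SG → no match; kept with NULLs on the t2 side.
- t1[5] player_id=2, batch=SG → no match; kept with NULLs on the t2 side.
- t1[6] player_id=5, batch=LS → no match; kept with NULLs on the t2 side.
- 6 row(s) from t2 found no t1 partner → padded with NULL.
Total: 0 matched + 13 padded = 13 rows.

13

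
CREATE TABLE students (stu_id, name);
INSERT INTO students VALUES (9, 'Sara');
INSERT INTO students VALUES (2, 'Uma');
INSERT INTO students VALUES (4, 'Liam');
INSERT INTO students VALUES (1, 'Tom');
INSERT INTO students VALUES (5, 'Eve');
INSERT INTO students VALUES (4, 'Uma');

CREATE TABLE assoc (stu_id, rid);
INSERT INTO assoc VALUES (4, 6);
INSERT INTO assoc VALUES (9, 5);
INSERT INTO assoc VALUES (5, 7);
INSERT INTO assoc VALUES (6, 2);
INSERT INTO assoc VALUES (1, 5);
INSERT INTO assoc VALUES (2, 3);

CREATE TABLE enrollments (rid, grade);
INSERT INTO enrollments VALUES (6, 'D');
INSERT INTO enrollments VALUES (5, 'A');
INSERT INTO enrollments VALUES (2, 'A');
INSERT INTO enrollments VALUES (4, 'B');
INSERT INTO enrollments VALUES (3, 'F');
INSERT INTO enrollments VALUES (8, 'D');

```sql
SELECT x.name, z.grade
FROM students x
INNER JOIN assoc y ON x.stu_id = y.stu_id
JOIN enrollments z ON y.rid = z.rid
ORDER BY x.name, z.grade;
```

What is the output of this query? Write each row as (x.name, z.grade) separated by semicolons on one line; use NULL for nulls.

Joins associate left-to-right: students INNER JOIN assoc on stu_id gives 6 intermediate row(s).
Then INNER JOIN `enrollments z` on rid: keep only rows whose y.rid appears in z.

(Liam, D); (Sara, A); (Tom, A); (Uma, D); (Uma, F)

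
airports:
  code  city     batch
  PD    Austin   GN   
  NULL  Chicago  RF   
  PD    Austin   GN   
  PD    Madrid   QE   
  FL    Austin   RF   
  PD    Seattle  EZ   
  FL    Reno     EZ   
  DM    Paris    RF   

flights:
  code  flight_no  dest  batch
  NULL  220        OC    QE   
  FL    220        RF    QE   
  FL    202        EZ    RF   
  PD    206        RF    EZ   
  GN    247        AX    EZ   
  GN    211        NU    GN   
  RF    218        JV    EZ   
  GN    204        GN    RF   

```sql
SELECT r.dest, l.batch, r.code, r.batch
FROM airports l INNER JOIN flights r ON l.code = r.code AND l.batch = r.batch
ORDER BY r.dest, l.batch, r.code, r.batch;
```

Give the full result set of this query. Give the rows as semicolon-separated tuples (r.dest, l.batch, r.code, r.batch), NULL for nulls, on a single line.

INNER JOIN keeps only pairs where the ON condition holds.
Matching on l.code = r.code AND l.batch = r.batch. A NULL in a compared column never satisfies the condition.
- l row (code=PD, batch=GN): no match → dropped.
- l row (code=NULL, batch=RF): no match → dropped.
- l row (code=PD, batch=GN): no match → dropped.
- l row (code=PD, batch=QE): no match → dropped.
- l row (code=FL, batch=RF): matches 1 r row(s) → 1 output row(s).
- l row (code=PD, batch=EZ): matches 1 r row(s) → 1 output row(s).
- l row (code=FL, batch=EZ): no match → dropped.
- l row (code=DM, batch=RF): no match → dropped.
After projecting and ordering:
r.dest | l.batch | r.code | r.batch
EZ | RF | FL | RF
RF | EZ | PD | EZ

(EZ, RF, FL, RF); (RF, EZ, PD, EZ)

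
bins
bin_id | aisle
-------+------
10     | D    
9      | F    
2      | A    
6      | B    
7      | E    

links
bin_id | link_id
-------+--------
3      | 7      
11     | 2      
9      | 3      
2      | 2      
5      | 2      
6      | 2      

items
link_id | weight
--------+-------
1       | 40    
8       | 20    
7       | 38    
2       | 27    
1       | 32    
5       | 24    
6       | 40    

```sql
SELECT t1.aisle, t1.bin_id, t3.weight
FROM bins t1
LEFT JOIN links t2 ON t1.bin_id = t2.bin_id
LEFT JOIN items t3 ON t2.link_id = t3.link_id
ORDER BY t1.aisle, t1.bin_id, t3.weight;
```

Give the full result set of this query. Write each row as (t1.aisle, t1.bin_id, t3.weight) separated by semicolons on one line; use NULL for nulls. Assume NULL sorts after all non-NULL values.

(A, 2, 27); (B, 6, 27); (D, 10, NULL); (E, 7, NULL); (F, 9, NULL)

Joins associate left-to-right: bins LEFT JOIN links on bin_id gives 5 intermediate row(s).
Then LEFT JOIN `items t3` on link_id: each of those 5 rows is kept; rows whose t2.link_id has no match in t3 get NULL for t3's columns.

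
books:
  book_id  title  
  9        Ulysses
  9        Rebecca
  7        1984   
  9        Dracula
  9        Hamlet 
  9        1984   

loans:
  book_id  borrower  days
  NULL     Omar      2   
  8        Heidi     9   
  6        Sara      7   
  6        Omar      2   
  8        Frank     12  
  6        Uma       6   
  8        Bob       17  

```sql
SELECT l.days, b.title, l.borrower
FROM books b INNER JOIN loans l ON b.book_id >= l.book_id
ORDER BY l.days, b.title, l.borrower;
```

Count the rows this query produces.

INNER JOIN keeps only pairs where the ON condition holds.
Matching on b.book_id >= l.book_id. A NULL in a compared column never satisfies the condition.
- book_id=9: 6 matching l row(s), so 6 row(s) emitted.
- book_id=9: 6 matching l row(s), so 6 row(s) emitted.
- book_id=7: 3 matching l row(s), so 3 row(s) emitted.
- book_id=9: 6 matching l row(s), so 6 row(s) emitted.
- book_id=9: 6 matching l row(s), so 6 row(s) emitted.
- book_id=9: 6 matching l row(s), so 6 row(s) emitted.
Total: 33 rows.

33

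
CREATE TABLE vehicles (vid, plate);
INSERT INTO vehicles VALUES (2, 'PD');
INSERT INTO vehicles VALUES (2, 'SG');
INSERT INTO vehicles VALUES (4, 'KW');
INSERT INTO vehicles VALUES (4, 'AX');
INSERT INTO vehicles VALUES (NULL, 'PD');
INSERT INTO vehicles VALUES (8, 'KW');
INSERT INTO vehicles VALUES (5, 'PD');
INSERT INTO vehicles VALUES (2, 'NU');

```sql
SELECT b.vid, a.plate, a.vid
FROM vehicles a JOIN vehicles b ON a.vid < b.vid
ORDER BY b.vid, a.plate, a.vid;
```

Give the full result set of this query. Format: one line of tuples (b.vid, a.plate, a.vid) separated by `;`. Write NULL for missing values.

INNER JOIN keeps only pairs where the ON condition holds.
Matching on a.vid < b.vid. A NULL in a compared column never satisfies the condition.
- a[0] vid=2 → 4 match(es) in b → 4 row(s).
- a[1] vid=2 → 4 match(es) in b → 4 row(s).
- a[2] vid=4 → 2 match(es) in b → 2 row(s).
- a[3] vid=4 → 2 match(es) in b → 2 row(s).
- a[4] vid=NULL → no match; dropped.
- a[5] vid=8 → no match; dropped.
- a[6] vid=5 → 1 match(es) in b → 1 row(s).
- a[7] vid=2 → 4 match(es) in b → 4 row(s).

(4, NU, 2); (4, NU, 2); (4, PD, 2); (4, PD, 2); (4, SG, 2); (4, SG, 2); (5, AX, 4); (5, KW, 4); (5, NU, 2); (5, PD, 2); (5, SG, 2); (8, AX, 4); (8, KW, 4); (8, NU, 2); (8, PD, 2); (8, PD, 5); (8, SG, 2)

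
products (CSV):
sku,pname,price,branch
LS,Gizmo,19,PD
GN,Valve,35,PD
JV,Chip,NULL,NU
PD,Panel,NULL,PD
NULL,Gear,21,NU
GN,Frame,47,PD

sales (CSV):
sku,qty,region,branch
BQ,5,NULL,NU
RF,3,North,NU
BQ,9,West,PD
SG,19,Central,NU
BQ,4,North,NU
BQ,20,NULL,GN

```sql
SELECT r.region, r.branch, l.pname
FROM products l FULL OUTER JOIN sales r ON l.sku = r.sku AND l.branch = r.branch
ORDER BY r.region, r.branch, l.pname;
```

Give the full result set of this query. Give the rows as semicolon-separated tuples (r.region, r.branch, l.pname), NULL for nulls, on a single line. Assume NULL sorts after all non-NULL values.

(Central, NU, NULL); (North, NU, NULL); (North, NU, NULL); (West, PD, NULL); (NULL, GN, NULL); (NULL, NU, NULL); (NULL, NULL, Chip); (NULL, NULL, Frame); (NULL, NULL, Gear); (NULL, NULL, Gizmo); (NULL, NULL, Panel); (NULL, NULL, Valve)

FULL OUTER JOIN keeps every row from both sides; unmatched rows get NULL for the other side's columns.
Matching on l.sku = r.sku AND l.branch = r.branch. A NULL in a compared column never satisfies the condition.
Matched pairs: 0; unmatched l rows kept: 6; unmatched r rows kept: 6.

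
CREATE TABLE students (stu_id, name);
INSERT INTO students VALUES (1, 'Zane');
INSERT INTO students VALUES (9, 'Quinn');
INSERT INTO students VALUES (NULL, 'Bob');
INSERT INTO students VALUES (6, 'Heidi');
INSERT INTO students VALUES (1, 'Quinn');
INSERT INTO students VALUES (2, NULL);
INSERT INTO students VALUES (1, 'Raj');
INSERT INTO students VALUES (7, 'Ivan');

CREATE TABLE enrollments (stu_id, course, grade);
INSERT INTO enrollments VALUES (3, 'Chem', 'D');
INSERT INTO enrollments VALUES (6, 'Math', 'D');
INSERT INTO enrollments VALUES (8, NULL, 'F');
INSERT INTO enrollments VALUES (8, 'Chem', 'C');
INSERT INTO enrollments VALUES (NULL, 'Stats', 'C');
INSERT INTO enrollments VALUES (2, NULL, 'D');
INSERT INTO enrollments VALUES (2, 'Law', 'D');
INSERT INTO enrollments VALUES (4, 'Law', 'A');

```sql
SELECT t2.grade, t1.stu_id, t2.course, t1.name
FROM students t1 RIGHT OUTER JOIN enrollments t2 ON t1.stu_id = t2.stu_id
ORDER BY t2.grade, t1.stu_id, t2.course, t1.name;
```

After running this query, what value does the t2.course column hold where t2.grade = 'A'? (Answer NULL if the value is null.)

Law

RIGHT JOIN keeps every row from `enrollments`; unmatched rows get NULL for `students`'s columns.
Matching on t1.stu_id = t2.stu_id. A NULL in a compared column never satisfies the condition.
- t1 row (stu_id=1): no match.
- t1 row (stu_id=9): no match.
- t1 row (stu_id=NULL): no match.
- t1 row (stu_id=6): matches 1 t2 row(s) → 1 output row(s).
- t1 row (stu_id=1): no match.
- t1 row (stu_id=2): matches 2 t2 row(s) → 2 output row(s).
- t1 row (stu_id=1): no match.
- t1 row (stu_id=7): no match.
- 5 row(s) from t2 found no t1 partner → padded with NULL.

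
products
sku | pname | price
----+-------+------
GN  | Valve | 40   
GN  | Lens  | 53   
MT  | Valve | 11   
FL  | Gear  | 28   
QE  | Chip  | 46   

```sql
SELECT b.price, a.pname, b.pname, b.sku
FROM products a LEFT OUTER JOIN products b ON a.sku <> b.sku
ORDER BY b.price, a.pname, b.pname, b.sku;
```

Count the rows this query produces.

18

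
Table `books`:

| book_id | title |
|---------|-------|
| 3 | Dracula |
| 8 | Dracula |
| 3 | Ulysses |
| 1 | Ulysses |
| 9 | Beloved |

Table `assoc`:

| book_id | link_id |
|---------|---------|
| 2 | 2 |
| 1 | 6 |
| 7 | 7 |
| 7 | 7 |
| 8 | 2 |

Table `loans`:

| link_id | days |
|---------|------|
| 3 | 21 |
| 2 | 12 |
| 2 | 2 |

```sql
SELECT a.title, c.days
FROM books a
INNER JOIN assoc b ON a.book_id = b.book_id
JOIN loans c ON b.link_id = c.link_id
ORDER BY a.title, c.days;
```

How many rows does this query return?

2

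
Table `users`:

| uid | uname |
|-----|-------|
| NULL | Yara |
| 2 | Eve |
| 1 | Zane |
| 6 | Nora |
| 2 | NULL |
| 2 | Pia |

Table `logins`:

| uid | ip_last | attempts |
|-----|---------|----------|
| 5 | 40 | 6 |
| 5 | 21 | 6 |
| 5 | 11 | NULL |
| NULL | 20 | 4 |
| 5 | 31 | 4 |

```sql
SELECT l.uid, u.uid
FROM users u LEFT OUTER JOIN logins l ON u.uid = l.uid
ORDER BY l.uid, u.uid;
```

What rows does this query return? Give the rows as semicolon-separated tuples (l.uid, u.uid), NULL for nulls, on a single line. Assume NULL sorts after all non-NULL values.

(NULL, 1); (NULL, 2); (NULL, 2); (NULL, 2); (NULL, 6); (NULL, NULL)

LEFT JOIN keeps every row from `users`; unmatched rows get NULL for `logins`'s columns.
Matching on u.uid = l.uid. A NULL in a compared column never satisfies the condition.
- u row (uid=NULL): no match → kept, l columns NULL.
- u row (uid=2): no match → kept, l columns NULL.
- u row (uid=1): no match → kept, l columns NULL.
- u row (uid=6): no match → kept, l columns NULL.
- u row (uid=2): no match → kept, l columns NULL.
- u row (uid=2): no match → kept, l columns NULL.
After projecting and ordering:
l.uid | u.uid
NULL | 1
NULL | 2
NULL | 2
NULL | 2
NULL | 6
NULL | NULL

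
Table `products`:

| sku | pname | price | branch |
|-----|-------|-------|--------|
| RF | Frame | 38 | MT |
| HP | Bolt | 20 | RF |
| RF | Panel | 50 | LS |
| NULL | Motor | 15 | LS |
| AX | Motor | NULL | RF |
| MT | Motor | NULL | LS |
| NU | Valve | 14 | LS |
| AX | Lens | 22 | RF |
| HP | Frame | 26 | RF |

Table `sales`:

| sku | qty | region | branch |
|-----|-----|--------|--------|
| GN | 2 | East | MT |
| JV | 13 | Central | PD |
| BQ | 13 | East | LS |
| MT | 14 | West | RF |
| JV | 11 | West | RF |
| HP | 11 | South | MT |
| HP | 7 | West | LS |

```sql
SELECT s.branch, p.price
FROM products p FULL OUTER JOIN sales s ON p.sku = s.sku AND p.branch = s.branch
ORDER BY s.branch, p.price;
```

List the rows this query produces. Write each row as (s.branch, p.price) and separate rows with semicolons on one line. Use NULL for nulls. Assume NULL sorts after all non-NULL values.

(LS, NULL); (LS, NULL); (MT, NULL); (MT, NULL); (PD, NULL); (RF, NULL); (RF, NULL); (NULL, 14); (NULL, 15); (NULL, 20); (NULL, 22); (NULL, 26); (NULL, 38); (NULL, 50); (NULL, NULL); (NULL, NULL)

FULL OUTER JOIN keeps every row from both sides; unmatched rows get NULL for the other side's columns.
Matching on p.sku = s.sku AND p.branch = s.branch. A NULL in a compared column never satisfies the condition.
Matched pairs: 0; unmatched p rows kept: 9; unmatched s rows kept: 7.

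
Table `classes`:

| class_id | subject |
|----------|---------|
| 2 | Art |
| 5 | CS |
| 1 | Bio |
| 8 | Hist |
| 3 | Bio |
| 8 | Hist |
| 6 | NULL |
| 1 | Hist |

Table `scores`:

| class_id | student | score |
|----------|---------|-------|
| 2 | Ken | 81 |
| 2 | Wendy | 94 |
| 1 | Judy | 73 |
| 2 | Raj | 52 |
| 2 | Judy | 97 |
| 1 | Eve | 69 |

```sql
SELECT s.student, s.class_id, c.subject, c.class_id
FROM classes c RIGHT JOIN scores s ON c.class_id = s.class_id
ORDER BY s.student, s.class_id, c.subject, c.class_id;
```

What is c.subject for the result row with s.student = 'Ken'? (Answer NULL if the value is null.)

RIGHT JOIN keeps every row from `scores`; unmatched rows get NULL for `classes`'s columns.
Matching on c.class_id = s.class_id.
Matched pairs: 8; unmatched s rows kept: 0.

Art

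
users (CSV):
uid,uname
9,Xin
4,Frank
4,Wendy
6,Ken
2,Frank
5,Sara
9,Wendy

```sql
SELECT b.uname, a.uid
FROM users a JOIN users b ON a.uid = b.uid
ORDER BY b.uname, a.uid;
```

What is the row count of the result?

INNER JOIN keeps only pairs where the ON condition holds.
Matching on a.uid = b.uid.
- uid=9: 2 matching b row(s), so 2 row(s) emitted.
- uid=4: 2 matching b row(s), so 2 row(s) emitted.
- uid=4: 2 matching b row(s), so 2 row(s) emitted.
- uid=6: 1 matching b row(s), so 1 row(s) emitted.
- uid=2: 1 matching b row(s), so 1 row(s) emitted.
- uid=5: 1 matching b row(s), so 1 row(s) emitted.
- uid=9: 2 matching b row(s), so 2 row(s) emitted.
Total: 11 rows.

11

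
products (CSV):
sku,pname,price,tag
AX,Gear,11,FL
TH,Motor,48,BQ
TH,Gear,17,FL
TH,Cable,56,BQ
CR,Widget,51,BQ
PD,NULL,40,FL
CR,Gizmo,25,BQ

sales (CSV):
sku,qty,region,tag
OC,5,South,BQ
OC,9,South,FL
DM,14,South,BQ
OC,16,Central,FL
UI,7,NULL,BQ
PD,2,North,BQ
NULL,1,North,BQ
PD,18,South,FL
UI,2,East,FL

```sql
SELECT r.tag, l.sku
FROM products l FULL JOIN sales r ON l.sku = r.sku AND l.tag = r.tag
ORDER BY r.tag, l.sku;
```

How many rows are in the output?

15

FULL OUTER JOIN keeps every row from both sides; unmatched rows get NULL for the other side's columns.
Matching on l.sku = r.sku AND l.tag = r.tag. A NULL in a compared column never satisfies the condition.
- l[0] sku=AX, tag=FL → no match; kept with NULLs on the r side.
- l[1] sku=TH, tag=BQ → no match; kept with NULLs on the r side.
- l[2] sku=TH, tag=FL → no match; kept with NULLs on the r side.
- l[3] sku=TH, tag=BQ → no match; kept with NULLs on the r side.
- l[4] sku=CR, tag=BQ → no match; kept with NULLs on the r side.
- l[5] sku=PD, tag=FL → 1 match(es) in r → 1 row(s).
- l[6] sku=CR, tag=BQ → no match; kept with NULLs on the r side.
- 8 row(s) from r found no l partner → padded with NULL.
Total: 1 matched + 14 padded = 15 rows.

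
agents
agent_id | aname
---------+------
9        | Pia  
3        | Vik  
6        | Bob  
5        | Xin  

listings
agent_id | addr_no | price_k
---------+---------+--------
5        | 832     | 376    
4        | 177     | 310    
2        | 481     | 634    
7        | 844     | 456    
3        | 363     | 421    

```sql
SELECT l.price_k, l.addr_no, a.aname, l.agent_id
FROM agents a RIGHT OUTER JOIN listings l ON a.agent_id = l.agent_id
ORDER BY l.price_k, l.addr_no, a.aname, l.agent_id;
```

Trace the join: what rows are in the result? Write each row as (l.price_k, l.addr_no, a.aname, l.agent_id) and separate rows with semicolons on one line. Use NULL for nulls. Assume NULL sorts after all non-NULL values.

(310, 177, NULL, 4); (376, 832, Xin, 5); (421, 363, Vik, 3); (456, 844, NULL, 7); (634, 481, NULL, 2)

RIGHT JOIN keeps every row from `listings`; unmatched rows get NULL for `agents`'s columns.
Matching on a.agent_id = l.agent_id.
- agent_id=9: no matching l row.
- agent_id=3: 1 matching l row(s), so 1 row(s) emitted.
- agent_id=6: no matching l row.
- agent_id=5: 1 matching l row(s), so 1 row(s) emitted.
- 3 l row(s) had no a match → kept, a columns NULL.
After projecting and ordering:
l.price_k | l.addr_no | a.aname | l.agent_id
310 | 177 | NULL | 4
376 | 832 | Xin | 5
421 | 363 | Vik | 3
456 | 844 | NULL | 7
634 | 481 | NULL | 2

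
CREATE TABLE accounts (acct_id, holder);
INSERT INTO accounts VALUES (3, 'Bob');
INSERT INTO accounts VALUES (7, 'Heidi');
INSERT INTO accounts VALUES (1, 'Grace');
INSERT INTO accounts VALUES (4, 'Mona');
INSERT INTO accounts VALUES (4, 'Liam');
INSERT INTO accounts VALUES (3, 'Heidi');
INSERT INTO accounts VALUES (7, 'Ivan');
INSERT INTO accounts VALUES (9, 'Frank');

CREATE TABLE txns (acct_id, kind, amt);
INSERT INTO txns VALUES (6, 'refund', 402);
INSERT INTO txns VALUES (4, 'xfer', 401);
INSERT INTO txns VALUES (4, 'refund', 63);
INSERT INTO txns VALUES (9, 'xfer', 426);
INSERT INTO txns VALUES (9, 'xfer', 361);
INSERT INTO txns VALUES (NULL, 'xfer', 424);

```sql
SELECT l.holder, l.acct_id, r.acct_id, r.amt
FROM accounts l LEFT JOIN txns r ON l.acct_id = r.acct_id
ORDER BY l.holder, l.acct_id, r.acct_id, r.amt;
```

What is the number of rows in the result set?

LEFT JOIN keeps every row from `accounts`; unmatched rows get NULL for `txns`'s columns.
Matching on l.acct_id = r.acct_id. A NULL in a compared column never satisfies the condition.
- acct_id=3: no r row matches, row kept with r columns NULL.
- acct_id=7: no r row matches, row kept with r columns NULL.
- acct_id=1: no r row matches, row kept with r columns NULL.
- acct_id=4: 2 matching r row(s), so 2 row(s) emitted.
- acct_id=4: 2 matching r row(s), so 2 row(s) emitted.
- acct_id=3: no r row matches, row kept with r columns NULL.
- acct_id=7: no r row matches, row kept with r columns NULL.
- acct_id=9: 2 matching r row(s), so 2 row(s) emitted.
Total: 6 matched + 5 padded = 11 rows.

11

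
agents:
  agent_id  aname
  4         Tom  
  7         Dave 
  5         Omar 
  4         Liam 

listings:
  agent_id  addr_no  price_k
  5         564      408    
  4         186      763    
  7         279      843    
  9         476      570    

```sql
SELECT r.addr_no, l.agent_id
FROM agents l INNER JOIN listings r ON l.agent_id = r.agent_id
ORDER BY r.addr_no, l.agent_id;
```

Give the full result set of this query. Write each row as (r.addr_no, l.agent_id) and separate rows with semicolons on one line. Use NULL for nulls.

INNER JOIN keeps only pairs where the ON condition holds.
Matching on l.agent_id = r.agent_id.
- l (agent_id=4) pairs with 1 row(s) of r.
- l (agent_id=7) pairs with 1 row(s) of r.
- l (agent_id=5) pairs with 1 row(s) of r.
- l (agent_id=4) pairs with 1 row(s) of r.
After projecting and ordering:
r.addr_no | l.agent_id
186 | 4
186 | 4
279 | 7
564 | 5

(186, 4); (186, 4); (279, 7); (564, 5)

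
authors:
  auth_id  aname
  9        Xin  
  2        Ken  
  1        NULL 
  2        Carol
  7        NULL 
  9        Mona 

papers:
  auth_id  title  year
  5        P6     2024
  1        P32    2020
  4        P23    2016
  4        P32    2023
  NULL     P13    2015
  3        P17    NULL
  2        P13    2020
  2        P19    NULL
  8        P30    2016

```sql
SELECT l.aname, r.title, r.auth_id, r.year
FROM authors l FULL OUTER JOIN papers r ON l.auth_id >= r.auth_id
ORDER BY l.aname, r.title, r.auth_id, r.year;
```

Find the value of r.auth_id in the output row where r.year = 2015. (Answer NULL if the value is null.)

NULL

FULL OUTER JOIN keeps every row from both sides; unmatched rows get NULL for the other side's columns.
Matching on l.auth_id >= r.auth_id. A NULL in a compared column never satisfies the condition.
Matched pairs: 30; unmatched l rows kept: 0; unmatched r rows kept: 1.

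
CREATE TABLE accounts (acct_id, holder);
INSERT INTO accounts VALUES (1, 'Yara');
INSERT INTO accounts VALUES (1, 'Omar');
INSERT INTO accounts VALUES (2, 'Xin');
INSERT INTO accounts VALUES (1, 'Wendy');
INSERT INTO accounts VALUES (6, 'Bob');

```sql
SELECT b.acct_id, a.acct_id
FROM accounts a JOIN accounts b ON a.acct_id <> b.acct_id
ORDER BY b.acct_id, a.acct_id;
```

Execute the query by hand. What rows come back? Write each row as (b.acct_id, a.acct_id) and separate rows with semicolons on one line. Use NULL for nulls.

(1, 2); (1, 2); (1, 2); (1, 6); (1, 6); (1, 6); (2, 1); (2, 1); (2, 1); (2, 6); (6, 1); (6, 1); (6, 1); (6, 2)

INNER JOIN keeps only pairs where the ON condition holds.
Matching on a.acct_id <> b.acct_id.
- a (acct_id=1) pairs with 2 row(s) of b.
- a (acct_id=1) pairs with 2 row(s) of b.
- a (acct_id=2) pairs with 4 row(s) of b.
- a (acct_id=1) pairs with 2 row(s) of b.
- a (acct_id=6) pairs with 4 row(s) of b.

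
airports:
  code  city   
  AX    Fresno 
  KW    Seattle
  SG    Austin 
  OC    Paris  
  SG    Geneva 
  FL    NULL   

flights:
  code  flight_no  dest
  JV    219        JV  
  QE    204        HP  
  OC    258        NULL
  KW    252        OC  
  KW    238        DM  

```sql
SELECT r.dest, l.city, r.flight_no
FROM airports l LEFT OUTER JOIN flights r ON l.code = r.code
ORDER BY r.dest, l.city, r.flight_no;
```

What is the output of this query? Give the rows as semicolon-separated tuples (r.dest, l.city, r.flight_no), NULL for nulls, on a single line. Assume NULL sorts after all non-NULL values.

(DM, Seattle, 238); (OC, Seattle, 252); (NULL, Austin, NULL); (NULL, Fresno, NULL); (NULL, Geneva, NULL); (NULL, Paris, 258); (NULL, NULL, NULL)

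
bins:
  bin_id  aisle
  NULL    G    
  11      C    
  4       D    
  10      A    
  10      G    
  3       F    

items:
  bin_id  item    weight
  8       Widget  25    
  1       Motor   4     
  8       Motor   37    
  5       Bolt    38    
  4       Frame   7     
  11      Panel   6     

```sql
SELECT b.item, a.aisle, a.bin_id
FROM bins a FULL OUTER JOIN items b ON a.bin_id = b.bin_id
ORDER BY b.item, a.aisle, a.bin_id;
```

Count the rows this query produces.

10

FULL OUTER JOIN keeps every row from both sides; unmatched rows get NULL for the other side's columns.
Matching on a.bin_id = b.bin_id. A NULL in a compared column never satisfies the condition.
- bin_id=NULL: no b row matches, row kept with b columns NULL.
- bin_id=11: 1 matching b row(s), so 1 row(s) emitted.
- bin_id=4: 1 matching b row(s), so 1 row(s) emitted.
- bin_id=10: no b row matches, row kept with b columns NULL.
- bin_id=10: no b row matches, row kept with b columns NULL.
- bin_id=3: no b row matches, row kept with b columns NULL.
- 4 row(s) from b found no a partner → padded with NULL.
Total: 2 matched + 8 padded = 10 rows.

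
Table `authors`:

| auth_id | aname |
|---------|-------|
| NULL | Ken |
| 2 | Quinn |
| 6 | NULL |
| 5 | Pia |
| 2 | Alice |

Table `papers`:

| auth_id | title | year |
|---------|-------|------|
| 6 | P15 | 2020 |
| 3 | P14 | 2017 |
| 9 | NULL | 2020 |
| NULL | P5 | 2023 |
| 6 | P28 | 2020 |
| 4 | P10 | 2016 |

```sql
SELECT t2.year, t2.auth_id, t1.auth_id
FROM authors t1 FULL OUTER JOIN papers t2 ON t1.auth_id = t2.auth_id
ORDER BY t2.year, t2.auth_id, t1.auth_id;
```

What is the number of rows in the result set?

10

FULL OUTER JOIN keeps every row from both sides; unmatched rows get NULL for the other side's columns.
Matching on t1.auth_id = t2.auth_id. A NULL in a compared column never satisfies the condition.
Matched pairs: 2; unmatched t1 rows kept: 4; unmatched t2 rows kept: 4.
Total: 2 matched + 8 padded = 10 rows.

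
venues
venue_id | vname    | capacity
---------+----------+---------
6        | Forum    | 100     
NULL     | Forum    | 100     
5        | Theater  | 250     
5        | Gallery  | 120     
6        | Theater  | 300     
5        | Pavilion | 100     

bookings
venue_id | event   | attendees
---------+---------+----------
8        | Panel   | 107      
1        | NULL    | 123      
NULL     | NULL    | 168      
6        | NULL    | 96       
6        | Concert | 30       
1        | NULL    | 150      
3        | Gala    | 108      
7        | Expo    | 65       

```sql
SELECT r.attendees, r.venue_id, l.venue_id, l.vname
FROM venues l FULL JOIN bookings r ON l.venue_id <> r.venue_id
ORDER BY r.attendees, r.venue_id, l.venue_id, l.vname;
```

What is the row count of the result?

FULL OUTER JOIN keeps every row from both sides; unmatched rows get NULL for the other side's columns.
Matching on l.venue_id <> r.venue_id. A NULL in a compared column never satisfies the condition.
- l[0] venue_id=6 → 5 match(es) in r → 5 row(s).
- l[1] venue_id=NULL → no match; kept with NULLs on the r side.
- l[2] venue_id=5 → 7 match(es) in r → 7 row(s).
- l[3] venue_id=5 → 7 match(es) in r → 7 row(s).
- l[4] venue_id=6 → 5 match(es) in r → 5 row(s).
- l[5] venue_id=5 → 7 match(es) in r → 7 row(s).
- plus 1 unmatched r row(s), each kept with NULL l columns.
Total: 31 matched + 2 padded = 33 rows.

33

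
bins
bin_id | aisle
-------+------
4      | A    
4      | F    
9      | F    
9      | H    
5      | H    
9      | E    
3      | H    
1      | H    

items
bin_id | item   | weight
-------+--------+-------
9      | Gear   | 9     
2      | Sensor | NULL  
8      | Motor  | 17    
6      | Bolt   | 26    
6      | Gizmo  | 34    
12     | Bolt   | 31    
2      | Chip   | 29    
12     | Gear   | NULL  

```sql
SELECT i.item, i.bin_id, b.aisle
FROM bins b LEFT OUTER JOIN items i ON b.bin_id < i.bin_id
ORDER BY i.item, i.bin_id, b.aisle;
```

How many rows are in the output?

LEFT JOIN keeps every row from `bins`; unmatched rows get NULL for `items`'s columns.
Matching on b.bin_id < i.bin_id.
- bin_id=4: 6 matching i row(s), so 6 row(s) emitted.
- bin_id=4: 6 matching i row(s), so 6 row(s) emitted.
- bin_id=9: 2 matching i row(s), so 2 row(s) emitted.
- bin_id=9: 2 matching i row(s), so 2 row(s) emitted.
- bin_id=5: 6 matching i row(s), so 6 row(s) emitted.
- bin_id=9: 2 matching i row(s), so 2 row(s) emitted.
- bin_id=3: 6 matching i row(s), so 6 row(s) emitted.
- bin_id=1: 8 matching i row(s), so 8 row(s) emitted.
Total: 38 rows.

38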